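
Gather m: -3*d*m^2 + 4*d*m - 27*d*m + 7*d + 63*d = -3*d*m^2 - 23*d*m + 70*d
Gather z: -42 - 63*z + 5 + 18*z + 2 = -45*z - 35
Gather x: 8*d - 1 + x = 8*d + x - 1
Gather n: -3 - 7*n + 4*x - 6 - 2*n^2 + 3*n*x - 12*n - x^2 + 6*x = -2*n^2 + n*(3*x - 19) - x^2 + 10*x - 9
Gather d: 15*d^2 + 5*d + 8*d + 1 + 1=15*d^2 + 13*d + 2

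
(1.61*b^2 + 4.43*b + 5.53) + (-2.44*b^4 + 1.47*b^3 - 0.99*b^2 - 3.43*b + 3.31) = -2.44*b^4 + 1.47*b^3 + 0.62*b^2 + 1.0*b + 8.84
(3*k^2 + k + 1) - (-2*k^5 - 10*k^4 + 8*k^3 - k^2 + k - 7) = 2*k^5 + 10*k^4 - 8*k^3 + 4*k^2 + 8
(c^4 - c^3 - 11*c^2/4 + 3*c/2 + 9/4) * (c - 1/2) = c^5 - 3*c^4/2 - 9*c^3/4 + 23*c^2/8 + 3*c/2 - 9/8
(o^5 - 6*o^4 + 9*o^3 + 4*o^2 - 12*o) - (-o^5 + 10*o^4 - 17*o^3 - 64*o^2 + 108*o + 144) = 2*o^5 - 16*o^4 + 26*o^3 + 68*o^2 - 120*o - 144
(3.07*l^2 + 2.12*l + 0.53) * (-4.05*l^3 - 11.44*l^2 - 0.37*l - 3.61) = -12.4335*l^5 - 43.7068*l^4 - 27.5352*l^3 - 17.9303*l^2 - 7.8493*l - 1.9133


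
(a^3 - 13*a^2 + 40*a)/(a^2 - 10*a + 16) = a*(a - 5)/(a - 2)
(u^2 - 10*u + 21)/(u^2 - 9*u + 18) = (u - 7)/(u - 6)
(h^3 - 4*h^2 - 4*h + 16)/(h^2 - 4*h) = h - 4/h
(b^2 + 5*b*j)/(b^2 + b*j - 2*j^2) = b*(b + 5*j)/(b^2 + b*j - 2*j^2)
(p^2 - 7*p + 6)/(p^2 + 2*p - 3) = (p - 6)/(p + 3)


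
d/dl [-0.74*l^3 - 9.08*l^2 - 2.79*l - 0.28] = -2.22*l^2 - 18.16*l - 2.79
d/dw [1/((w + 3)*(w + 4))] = (-2*w - 7)/(w^4 + 14*w^3 + 73*w^2 + 168*w + 144)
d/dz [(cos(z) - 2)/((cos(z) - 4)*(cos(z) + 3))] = (cos(z)^2 - 4*cos(z) + 14)*sin(z)/((cos(z) - 4)^2*(cos(z) + 3)^2)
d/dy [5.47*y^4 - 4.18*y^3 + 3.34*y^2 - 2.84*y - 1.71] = 21.88*y^3 - 12.54*y^2 + 6.68*y - 2.84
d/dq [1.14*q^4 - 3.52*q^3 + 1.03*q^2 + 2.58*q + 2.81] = 4.56*q^3 - 10.56*q^2 + 2.06*q + 2.58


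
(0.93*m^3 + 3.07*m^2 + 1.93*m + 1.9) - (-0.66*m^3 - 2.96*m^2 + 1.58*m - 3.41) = 1.59*m^3 + 6.03*m^2 + 0.35*m + 5.31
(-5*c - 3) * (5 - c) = 5*c^2 - 22*c - 15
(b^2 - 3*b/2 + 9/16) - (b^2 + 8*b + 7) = -19*b/2 - 103/16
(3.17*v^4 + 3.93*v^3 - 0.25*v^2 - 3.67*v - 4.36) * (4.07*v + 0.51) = 12.9019*v^5 + 17.6118*v^4 + 0.9868*v^3 - 15.0644*v^2 - 19.6169*v - 2.2236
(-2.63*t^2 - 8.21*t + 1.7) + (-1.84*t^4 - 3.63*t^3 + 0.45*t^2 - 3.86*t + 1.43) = -1.84*t^4 - 3.63*t^3 - 2.18*t^2 - 12.07*t + 3.13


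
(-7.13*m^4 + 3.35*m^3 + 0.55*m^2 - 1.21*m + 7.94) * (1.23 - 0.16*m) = 1.1408*m^5 - 9.3059*m^4 + 4.0325*m^3 + 0.8701*m^2 - 2.7587*m + 9.7662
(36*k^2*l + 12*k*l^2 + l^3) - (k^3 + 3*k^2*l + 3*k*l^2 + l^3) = -k^3 + 33*k^2*l + 9*k*l^2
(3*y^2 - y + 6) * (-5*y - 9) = -15*y^3 - 22*y^2 - 21*y - 54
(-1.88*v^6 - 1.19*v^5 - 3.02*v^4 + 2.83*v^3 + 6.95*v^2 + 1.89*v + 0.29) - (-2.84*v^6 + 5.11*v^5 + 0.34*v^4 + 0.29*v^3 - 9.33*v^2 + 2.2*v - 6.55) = 0.96*v^6 - 6.3*v^5 - 3.36*v^4 + 2.54*v^3 + 16.28*v^2 - 0.31*v + 6.84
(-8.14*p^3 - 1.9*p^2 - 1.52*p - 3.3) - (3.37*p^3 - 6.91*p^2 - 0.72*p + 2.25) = -11.51*p^3 + 5.01*p^2 - 0.8*p - 5.55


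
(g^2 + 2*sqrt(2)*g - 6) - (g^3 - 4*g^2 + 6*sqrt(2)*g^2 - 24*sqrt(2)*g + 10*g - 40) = -g^3 - 6*sqrt(2)*g^2 + 5*g^2 - 10*g + 26*sqrt(2)*g + 34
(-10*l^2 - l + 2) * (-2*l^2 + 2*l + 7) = 20*l^4 - 18*l^3 - 76*l^2 - 3*l + 14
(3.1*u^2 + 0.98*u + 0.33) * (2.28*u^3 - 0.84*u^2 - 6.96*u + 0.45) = 7.068*u^5 - 0.3696*u^4 - 21.6468*u^3 - 5.703*u^2 - 1.8558*u + 0.1485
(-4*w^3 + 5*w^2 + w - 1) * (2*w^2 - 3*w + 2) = -8*w^5 + 22*w^4 - 21*w^3 + 5*w^2 + 5*w - 2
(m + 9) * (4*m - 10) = 4*m^2 + 26*m - 90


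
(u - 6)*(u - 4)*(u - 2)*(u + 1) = u^4 - 11*u^3 + 32*u^2 - 4*u - 48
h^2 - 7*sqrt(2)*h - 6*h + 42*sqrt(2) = (h - 6)*(h - 7*sqrt(2))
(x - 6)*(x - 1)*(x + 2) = x^3 - 5*x^2 - 8*x + 12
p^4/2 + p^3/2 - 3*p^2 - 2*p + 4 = (p/2 + 1)*(p - 2)*(p - 1)*(p + 2)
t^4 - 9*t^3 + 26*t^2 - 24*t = t*(t - 4)*(t - 3)*(t - 2)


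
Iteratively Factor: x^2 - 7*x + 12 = (x - 4)*(x - 3)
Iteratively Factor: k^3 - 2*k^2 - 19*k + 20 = (k + 4)*(k^2 - 6*k + 5) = (k - 5)*(k + 4)*(k - 1)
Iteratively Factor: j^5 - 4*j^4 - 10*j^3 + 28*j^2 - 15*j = (j - 1)*(j^4 - 3*j^3 - 13*j^2 + 15*j) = (j - 1)^2*(j^3 - 2*j^2 - 15*j) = (j - 1)^2*(j + 3)*(j^2 - 5*j) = (j - 5)*(j - 1)^2*(j + 3)*(j)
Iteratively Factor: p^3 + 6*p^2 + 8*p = (p)*(p^2 + 6*p + 8) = p*(p + 2)*(p + 4)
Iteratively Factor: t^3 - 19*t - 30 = (t + 2)*(t^2 - 2*t - 15) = (t - 5)*(t + 2)*(t + 3)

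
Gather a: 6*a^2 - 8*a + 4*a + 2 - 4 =6*a^2 - 4*a - 2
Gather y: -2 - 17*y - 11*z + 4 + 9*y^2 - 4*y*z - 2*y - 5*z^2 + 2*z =9*y^2 + y*(-4*z - 19) - 5*z^2 - 9*z + 2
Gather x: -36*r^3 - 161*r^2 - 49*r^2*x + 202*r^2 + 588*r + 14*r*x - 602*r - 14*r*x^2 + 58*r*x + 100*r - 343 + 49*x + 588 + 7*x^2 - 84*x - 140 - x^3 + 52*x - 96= -36*r^3 + 41*r^2 + 86*r - x^3 + x^2*(7 - 14*r) + x*(-49*r^2 + 72*r + 17) + 9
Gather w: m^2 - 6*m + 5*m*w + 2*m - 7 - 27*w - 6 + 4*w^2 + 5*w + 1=m^2 - 4*m + 4*w^2 + w*(5*m - 22) - 12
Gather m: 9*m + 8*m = 17*m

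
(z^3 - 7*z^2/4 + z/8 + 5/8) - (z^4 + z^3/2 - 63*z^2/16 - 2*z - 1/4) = -z^4 + z^3/2 + 35*z^2/16 + 17*z/8 + 7/8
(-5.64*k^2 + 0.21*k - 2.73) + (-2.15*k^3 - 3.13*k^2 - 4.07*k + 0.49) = -2.15*k^3 - 8.77*k^2 - 3.86*k - 2.24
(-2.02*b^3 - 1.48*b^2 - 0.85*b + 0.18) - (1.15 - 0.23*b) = -2.02*b^3 - 1.48*b^2 - 0.62*b - 0.97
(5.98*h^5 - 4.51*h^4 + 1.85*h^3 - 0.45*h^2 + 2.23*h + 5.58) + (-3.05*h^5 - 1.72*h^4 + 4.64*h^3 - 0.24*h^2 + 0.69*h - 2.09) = 2.93*h^5 - 6.23*h^4 + 6.49*h^3 - 0.69*h^2 + 2.92*h + 3.49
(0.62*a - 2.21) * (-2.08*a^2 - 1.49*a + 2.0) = -1.2896*a^3 + 3.673*a^2 + 4.5329*a - 4.42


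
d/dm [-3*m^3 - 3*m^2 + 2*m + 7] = -9*m^2 - 6*m + 2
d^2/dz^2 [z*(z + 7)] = 2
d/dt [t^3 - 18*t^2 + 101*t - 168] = 3*t^2 - 36*t + 101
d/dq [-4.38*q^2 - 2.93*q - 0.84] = -8.76*q - 2.93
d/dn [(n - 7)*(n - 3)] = 2*n - 10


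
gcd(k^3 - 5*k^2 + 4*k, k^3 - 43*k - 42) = 1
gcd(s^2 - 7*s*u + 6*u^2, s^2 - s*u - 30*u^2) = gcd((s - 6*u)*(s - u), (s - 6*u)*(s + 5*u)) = s - 6*u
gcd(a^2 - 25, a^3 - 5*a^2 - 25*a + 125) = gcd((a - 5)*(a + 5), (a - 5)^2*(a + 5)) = a^2 - 25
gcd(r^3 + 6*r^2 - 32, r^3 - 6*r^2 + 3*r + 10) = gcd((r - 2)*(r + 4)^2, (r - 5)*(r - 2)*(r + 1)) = r - 2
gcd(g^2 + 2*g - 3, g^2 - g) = g - 1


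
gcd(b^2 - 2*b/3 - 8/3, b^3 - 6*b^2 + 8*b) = b - 2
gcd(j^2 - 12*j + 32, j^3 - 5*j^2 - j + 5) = 1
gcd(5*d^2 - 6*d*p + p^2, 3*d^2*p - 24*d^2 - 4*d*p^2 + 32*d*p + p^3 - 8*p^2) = -d + p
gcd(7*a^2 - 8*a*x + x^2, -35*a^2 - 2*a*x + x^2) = -7*a + x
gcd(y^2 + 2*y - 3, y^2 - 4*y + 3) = y - 1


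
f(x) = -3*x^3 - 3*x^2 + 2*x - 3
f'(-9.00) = -673.00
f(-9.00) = 1923.00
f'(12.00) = -1366.00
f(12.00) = -5595.00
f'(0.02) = 1.88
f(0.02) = -2.96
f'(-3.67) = -97.20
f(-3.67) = 97.55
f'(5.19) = -271.56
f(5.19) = -492.82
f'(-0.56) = 2.54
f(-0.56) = -4.53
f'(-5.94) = -279.91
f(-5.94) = 508.02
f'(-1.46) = -8.42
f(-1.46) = -2.98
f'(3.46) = -126.50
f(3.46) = -156.26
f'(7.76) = -586.52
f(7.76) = -1570.00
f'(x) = -9*x^2 - 6*x + 2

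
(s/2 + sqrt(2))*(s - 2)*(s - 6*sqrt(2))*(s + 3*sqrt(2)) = s^4/2 - s^3 - sqrt(2)*s^3/2 - 24*s^2 + sqrt(2)*s^2 - 36*sqrt(2)*s + 48*s + 72*sqrt(2)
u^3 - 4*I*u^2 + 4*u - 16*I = (u - 4*I)*(u - 2*I)*(u + 2*I)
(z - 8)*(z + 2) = z^2 - 6*z - 16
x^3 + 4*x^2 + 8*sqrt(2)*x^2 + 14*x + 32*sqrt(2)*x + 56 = (x + 4)*(x + sqrt(2))*(x + 7*sqrt(2))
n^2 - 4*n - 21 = (n - 7)*(n + 3)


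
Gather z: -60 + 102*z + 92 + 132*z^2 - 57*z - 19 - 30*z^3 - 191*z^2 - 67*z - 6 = -30*z^3 - 59*z^2 - 22*z + 7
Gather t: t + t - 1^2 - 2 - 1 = 2*t - 4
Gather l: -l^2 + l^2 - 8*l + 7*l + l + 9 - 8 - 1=0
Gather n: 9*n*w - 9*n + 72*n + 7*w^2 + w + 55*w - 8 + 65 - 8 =n*(9*w + 63) + 7*w^2 + 56*w + 49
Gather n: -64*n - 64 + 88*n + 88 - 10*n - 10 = 14*n + 14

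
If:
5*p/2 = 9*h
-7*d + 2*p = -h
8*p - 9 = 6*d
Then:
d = 123/254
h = 105/254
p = 189/127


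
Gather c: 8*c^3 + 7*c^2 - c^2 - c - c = 8*c^3 + 6*c^2 - 2*c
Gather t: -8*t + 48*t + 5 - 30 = 40*t - 25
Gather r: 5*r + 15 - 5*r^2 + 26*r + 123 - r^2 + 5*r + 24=-6*r^2 + 36*r + 162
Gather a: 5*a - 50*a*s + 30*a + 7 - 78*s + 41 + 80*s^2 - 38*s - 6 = a*(35 - 50*s) + 80*s^2 - 116*s + 42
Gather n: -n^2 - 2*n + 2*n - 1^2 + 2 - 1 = -n^2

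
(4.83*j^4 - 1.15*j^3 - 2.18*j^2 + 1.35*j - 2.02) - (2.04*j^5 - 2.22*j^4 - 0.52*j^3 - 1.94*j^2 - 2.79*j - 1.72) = -2.04*j^5 + 7.05*j^4 - 0.63*j^3 - 0.24*j^2 + 4.14*j - 0.3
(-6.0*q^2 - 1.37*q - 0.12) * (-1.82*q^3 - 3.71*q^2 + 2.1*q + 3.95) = 10.92*q^5 + 24.7534*q^4 - 7.2989*q^3 - 26.1318*q^2 - 5.6635*q - 0.474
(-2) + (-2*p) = -2*p - 2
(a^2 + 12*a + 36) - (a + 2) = a^2 + 11*a + 34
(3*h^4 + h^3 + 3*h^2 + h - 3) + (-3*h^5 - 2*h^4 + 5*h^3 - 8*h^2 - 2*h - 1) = -3*h^5 + h^4 + 6*h^3 - 5*h^2 - h - 4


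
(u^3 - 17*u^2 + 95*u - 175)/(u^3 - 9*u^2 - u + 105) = (u - 5)/(u + 3)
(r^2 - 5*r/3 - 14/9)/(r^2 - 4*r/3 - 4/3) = (r - 7/3)/(r - 2)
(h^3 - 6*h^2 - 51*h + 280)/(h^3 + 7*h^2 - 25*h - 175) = (h - 8)/(h + 5)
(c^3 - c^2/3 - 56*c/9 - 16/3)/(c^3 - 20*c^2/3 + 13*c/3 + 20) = (c + 4/3)/(c - 5)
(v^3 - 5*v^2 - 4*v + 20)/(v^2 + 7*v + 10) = (v^2 - 7*v + 10)/(v + 5)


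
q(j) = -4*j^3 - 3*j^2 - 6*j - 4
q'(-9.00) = -924.00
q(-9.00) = 2723.00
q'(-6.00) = -402.00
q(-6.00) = 788.00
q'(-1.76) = -32.61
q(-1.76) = 19.07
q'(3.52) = -175.80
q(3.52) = -236.75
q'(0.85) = -19.77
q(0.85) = -13.72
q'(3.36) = -161.64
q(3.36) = -209.76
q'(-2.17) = -49.49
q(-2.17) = 35.77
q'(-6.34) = -450.31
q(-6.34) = 932.81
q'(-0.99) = -11.82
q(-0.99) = 2.88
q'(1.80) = -55.68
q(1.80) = -47.85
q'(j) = -12*j^2 - 6*j - 6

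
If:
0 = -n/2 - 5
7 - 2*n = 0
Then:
No Solution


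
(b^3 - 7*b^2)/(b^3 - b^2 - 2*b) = b*(7 - b)/(-b^2 + b + 2)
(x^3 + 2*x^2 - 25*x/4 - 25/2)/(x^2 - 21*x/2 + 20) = (x^2 + 9*x/2 + 5)/(x - 8)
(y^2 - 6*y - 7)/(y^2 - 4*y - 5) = (y - 7)/(y - 5)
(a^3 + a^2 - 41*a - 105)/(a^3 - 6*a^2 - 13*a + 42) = (a + 5)/(a - 2)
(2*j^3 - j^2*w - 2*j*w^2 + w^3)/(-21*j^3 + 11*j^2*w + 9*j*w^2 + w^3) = (-2*j^2 - j*w + w^2)/(21*j^2 + 10*j*w + w^2)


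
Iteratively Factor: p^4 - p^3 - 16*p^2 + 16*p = (p - 1)*(p^3 - 16*p) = p*(p - 1)*(p^2 - 16) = p*(p - 1)*(p + 4)*(p - 4)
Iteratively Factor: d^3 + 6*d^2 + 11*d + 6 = (d + 2)*(d^2 + 4*d + 3) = (d + 1)*(d + 2)*(d + 3)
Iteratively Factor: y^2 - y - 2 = (y - 2)*(y + 1)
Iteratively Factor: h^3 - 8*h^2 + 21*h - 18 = (h - 2)*(h^2 - 6*h + 9) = (h - 3)*(h - 2)*(h - 3)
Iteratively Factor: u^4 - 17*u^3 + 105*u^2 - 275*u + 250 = (u - 5)*(u^3 - 12*u^2 + 45*u - 50) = (u - 5)^2*(u^2 - 7*u + 10) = (u - 5)^3*(u - 2)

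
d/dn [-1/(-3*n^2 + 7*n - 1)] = (7 - 6*n)/(3*n^2 - 7*n + 1)^2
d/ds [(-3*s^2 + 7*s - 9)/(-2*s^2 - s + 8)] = (17*s^2 - 84*s + 47)/(4*s^4 + 4*s^3 - 31*s^2 - 16*s + 64)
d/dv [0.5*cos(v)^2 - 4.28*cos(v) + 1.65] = (4.28 - 1.0*cos(v))*sin(v)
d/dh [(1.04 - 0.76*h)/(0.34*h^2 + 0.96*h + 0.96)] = (0.2584*h^2 - 0.7072*h - 1.728)/(0.1156*h^4 + 0.6528*h^3 + 1.5744*h^2 + 1.8432*h + 0.9216)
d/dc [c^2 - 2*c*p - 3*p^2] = 2*c - 2*p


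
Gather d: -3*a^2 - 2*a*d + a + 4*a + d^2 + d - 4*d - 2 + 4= -3*a^2 + 5*a + d^2 + d*(-2*a - 3) + 2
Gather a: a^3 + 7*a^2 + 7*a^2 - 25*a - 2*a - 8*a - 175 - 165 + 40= a^3 + 14*a^2 - 35*a - 300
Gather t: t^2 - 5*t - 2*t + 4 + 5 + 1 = t^2 - 7*t + 10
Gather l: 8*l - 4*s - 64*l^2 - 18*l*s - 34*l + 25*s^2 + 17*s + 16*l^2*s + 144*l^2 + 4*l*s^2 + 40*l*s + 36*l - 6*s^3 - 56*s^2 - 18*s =l^2*(16*s + 80) + l*(4*s^2 + 22*s + 10) - 6*s^3 - 31*s^2 - 5*s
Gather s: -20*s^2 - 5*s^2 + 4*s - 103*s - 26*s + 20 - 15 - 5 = -25*s^2 - 125*s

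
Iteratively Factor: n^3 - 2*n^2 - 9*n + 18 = (n + 3)*(n^2 - 5*n + 6) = (n - 3)*(n + 3)*(n - 2)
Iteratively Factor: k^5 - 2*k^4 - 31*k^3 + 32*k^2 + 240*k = (k + 3)*(k^4 - 5*k^3 - 16*k^2 + 80*k) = (k - 4)*(k + 3)*(k^3 - k^2 - 20*k) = (k - 5)*(k - 4)*(k + 3)*(k^2 + 4*k) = k*(k - 5)*(k - 4)*(k + 3)*(k + 4)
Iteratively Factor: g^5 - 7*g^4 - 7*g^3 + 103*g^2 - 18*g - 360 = (g + 2)*(g^4 - 9*g^3 + 11*g^2 + 81*g - 180) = (g + 2)*(g + 3)*(g^3 - 12*g^2 + 47*g - 60) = (g - 4)*(g + 2)*(g + 3)*(g^2 - 8*g + 15) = (g - 5)*(g - 4)*(g + 2)*(g + 3)*(g - 3)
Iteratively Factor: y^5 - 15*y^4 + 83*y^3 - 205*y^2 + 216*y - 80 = (y - 4)*(y^4 - 11*y^3 + 39*y^2 - 49*y + 20) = (y - 4)*(y - 1)*(y^3 - 10*y^2 + 29*y - 20) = (y - 5)*(y - 4)*(y - 1)*(y^2 - 5*y + 4) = (y - 5)*(y - 4)^2*(y - 1)*(y - 1)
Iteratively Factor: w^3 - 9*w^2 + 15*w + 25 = (w + 1)*(w^2 - 10*w + 25) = (w - 5)*(w + 1)*(w - 5)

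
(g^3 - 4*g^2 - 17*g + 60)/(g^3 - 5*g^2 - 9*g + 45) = (g + 4)/(g + 3)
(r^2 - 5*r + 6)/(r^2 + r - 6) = (r - 3)/(r + 3)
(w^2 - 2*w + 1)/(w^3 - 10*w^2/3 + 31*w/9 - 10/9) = 9*(w - 1)/(9*w^2 - 21*w + 10)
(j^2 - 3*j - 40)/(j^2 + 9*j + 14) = (j^2 - 3*j - 40)/(j^2 + 9*j + 14)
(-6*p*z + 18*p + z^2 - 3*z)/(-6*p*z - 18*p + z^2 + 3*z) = (z - 3)/(z + 3)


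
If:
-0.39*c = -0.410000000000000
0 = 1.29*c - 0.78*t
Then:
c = 1.05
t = 1.74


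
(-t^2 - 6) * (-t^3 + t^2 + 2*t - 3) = t^5 - t^4 + 4*t^3 - 3*t^2 - 12*t + 18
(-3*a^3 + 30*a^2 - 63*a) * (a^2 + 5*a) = -3*a^5 + 15*a^4 + 87*a^3 - 315*a^2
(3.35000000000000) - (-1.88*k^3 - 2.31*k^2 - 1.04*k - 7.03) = 1.88*k^3 + 2.31*k^2 + 1.04*k + 10.38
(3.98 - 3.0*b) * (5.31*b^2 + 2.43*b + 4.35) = -15.93*b^3 + 13.8438*b^2 - 3.3786*b + 17.313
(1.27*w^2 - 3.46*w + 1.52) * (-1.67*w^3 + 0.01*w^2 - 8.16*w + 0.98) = -2.1209*w^5 + 5.7909*w^4 - 12.9362*w^3 + 29.4934*w^2 - 15.794*w + 1.4896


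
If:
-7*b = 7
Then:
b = -1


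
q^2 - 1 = (q - 1)*(q + 1)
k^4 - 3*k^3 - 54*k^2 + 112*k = k*(k - 8)*(k - 2)*(k + 7)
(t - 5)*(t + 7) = t^2 + 2*t - 35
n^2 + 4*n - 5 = (n - 1)*(n + 5)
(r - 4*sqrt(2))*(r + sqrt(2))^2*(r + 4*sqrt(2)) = r^4 + 2*sqrt(2)*r^3 - 30*r^2 - 64*sqrt(2)*r - 64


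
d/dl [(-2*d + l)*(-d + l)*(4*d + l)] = -10*d^2 + 2*d*l + 3*l^2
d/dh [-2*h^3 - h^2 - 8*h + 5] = -6*h^2 - 2*h - 8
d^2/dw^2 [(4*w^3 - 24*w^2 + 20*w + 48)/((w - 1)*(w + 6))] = 48*(11*w^3 - 27*w^2 + 63*w + 51)/(w^6 + 15*w^5 + 57*w^4 - 55*w^3 - 342*w^2 + 540*w - 216)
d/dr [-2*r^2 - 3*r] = -4*r - 3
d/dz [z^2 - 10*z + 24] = 2*z - 10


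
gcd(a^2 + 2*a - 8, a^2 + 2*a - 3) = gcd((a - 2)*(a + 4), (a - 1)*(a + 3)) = 1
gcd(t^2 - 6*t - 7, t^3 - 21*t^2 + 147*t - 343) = t - 7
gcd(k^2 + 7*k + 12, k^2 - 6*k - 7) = 1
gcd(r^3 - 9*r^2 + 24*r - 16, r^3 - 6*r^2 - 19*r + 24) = r - 1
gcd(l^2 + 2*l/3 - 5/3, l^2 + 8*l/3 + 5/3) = l + 5/3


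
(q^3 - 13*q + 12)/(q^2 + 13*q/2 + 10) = 2*(q^2 - 4*q + 3)/(2*q + 5)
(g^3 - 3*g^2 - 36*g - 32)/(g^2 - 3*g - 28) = (g^2 - 7*g - 8)/(g - 7)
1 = 1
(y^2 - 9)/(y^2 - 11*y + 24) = (y + 3)/(y - 8)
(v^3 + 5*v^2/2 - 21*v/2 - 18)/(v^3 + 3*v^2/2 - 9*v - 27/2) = (v + 4)/(v + 3)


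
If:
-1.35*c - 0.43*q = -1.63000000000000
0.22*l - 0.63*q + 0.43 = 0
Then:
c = 1.20740740740741 - 0.318518518518519*q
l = 2.86363636363636*q - 1.95454545454545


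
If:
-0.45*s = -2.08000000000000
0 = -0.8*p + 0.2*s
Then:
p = 1.16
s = 4.62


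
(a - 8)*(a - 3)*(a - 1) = a^3 - 12*a^2 + 35*a - 24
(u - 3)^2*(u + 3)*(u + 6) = u^4 + 3*u^3 - 27*u^2 - 27*u + 162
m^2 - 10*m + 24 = (m - 6)*(m - 4)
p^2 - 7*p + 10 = (p - 5)*(p - 2)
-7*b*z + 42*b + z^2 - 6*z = (-7*b + z)*(z - 6)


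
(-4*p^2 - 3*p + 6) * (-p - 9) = 4*p^3 + 39*p^2 + 21*p - 54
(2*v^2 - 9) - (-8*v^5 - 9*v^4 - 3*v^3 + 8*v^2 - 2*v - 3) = 8*v^5 + 9*v^4 + 3*v^3 - 6*v^2 + 2*v - 6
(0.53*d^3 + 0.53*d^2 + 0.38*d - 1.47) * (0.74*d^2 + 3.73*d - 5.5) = 0.3922*d^5 + 2.3691*d^4 - 0.6569*d^3 - 2.5854*d^2 - 7.5731*d + 8.085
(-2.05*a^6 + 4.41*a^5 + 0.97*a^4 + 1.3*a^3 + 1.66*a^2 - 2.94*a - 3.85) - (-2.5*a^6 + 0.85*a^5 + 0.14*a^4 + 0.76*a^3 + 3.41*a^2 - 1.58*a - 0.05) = 0.45*a^6 + 3.56*a^5 + 0.83*a^4 + 0.54*a^3 - 1.75*a^2 - 1.36*a - 3.8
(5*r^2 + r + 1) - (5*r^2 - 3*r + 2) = 4*r - 1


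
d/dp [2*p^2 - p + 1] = 4*p - 1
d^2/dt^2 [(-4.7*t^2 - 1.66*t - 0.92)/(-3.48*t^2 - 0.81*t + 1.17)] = (5.6843418860808e-14*t^4 + 13.709808*t^3 + 181.668528*t^2 + 56.112912*t + 24.712992)/(42.144192*t^6 + 29.428272*t^5 - 35.65782*t^4 - 19.256535*t^3 + 11.988405*t^2 + 3.326427*t - 1.601613)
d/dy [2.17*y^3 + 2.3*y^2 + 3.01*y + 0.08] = 6.51*y^2 + 4.6*y + 3.01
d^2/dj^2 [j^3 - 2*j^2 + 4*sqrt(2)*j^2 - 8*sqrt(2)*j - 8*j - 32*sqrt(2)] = 6*j - 4 + 8*sqrt(2)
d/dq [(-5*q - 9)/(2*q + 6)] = -3/(q^2 + 6*q + 9)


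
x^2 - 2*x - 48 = (x - 8)*(x + 6)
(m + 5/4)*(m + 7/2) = m^2 + 19*m/4 + 35/8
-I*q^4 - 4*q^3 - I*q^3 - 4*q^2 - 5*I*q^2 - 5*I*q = q*(q - 5*I)*(q + I)*(-I*q - I)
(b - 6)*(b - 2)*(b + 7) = b^3 - b^2 - 44*b + 84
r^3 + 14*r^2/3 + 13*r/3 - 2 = (r - 1/3)*(r + 2)*(r + 3)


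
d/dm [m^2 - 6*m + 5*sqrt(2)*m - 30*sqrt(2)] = 2*m - 6 + 5*sqrt(2)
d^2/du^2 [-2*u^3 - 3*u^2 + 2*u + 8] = -12*u - 6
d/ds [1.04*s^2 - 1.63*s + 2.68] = 2.08*s - 1.63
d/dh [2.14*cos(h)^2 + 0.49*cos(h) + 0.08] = -(4.28*cos(h) + 0.49)*sin(h)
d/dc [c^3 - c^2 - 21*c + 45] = 3*c^2 - 2*c - 21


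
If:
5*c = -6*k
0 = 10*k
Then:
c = 0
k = 0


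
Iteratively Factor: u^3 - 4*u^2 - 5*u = (u + 1)*(u^2 - 5*u) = (u - 5)*(u + 1)*(u)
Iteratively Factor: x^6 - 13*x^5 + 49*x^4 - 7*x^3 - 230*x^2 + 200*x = (x + 2)*(x^5 - 15*x^4 + 79*x^3 - 165*x^2 + 100*x) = (x - 1)*(x + 2)*(x^4 - 14*x^3 + 65*x^2 - 100*x) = (x - 4)*(x - 1)*(x + 2)*(x^3 - 10*x^2 + 25*x) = (x - 5)*(x - 4)*(x - 1)*(x + 2)*(x^2 - 5*x) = x*(x - 5)*(x - 4)*(x - 1)*(x + 2)*(x - 5)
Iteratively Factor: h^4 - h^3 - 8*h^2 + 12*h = (h)*(h^3 - h^2 - 8*h + 12) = h*(h + 3)*(h^2 - 4*h + 4) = h*(h - 2)*(h + 3)*(h - 2)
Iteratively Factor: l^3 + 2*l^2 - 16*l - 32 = (l + 2)*(l^2 - 16) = (l - 4)*(l + 2)*(l + 4)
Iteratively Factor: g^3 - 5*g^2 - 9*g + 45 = (g - 5)*(g^2 - 9) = (g - 5)*(g - 3)*(g + 3)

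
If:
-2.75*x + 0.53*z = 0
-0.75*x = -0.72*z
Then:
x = 0.00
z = 0.00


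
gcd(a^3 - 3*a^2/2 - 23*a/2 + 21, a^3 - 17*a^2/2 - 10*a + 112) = a + 7/2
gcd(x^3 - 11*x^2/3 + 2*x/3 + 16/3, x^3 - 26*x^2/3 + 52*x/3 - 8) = x - 2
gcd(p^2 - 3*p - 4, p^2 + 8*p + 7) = p + 1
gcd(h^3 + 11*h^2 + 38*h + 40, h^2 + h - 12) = h + 4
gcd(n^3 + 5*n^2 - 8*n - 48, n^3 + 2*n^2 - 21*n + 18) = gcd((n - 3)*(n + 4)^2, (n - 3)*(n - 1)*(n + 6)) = n - 3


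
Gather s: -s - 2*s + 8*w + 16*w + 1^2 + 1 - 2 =-3*s + 24*w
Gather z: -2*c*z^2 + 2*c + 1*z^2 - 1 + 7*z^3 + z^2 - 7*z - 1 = 2*c + 7*z^3 + z^2*(2 - 2*c) - 7*z - 2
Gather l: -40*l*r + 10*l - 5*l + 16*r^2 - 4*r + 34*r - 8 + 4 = l*(5 - 40*r) + 16*r^2 + 30*r - 4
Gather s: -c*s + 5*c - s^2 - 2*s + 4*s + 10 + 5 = 5*c - s^2 + s*(2 - c) + 15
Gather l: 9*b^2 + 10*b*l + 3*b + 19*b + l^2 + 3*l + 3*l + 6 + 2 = 9*b^2 + 22*b + l^2 + l*(10*b + 6) + 8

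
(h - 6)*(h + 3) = h^2 - 3*h - 18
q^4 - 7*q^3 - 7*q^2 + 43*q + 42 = (q - 7)*(q - 3)*(q + 1)*(q + 2)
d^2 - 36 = (d - 6)*(d + 6)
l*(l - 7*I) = l^2 - 7*I*l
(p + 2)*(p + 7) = p^2 + 9*p + 14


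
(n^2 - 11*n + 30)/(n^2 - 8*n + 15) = (n - 6)/(n - 3)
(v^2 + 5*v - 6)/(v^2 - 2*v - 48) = (v - 1)/(v - 8)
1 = 1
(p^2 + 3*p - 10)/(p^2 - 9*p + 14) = (p + 5)/(p - 7)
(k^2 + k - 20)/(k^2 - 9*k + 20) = (k + 5)/(k - 5)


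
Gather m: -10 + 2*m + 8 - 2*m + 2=0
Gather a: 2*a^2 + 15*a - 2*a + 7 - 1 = 2*a^2 + 13*a + 6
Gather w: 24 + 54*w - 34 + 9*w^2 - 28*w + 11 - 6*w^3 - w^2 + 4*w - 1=-6*w^3 + 8*w^2 + 30*w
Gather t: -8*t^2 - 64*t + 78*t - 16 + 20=-8*t^2 + 14*t + 4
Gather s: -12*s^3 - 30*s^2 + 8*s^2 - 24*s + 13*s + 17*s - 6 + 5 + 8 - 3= -12*s^3 - 22*s^2 + 6*s + 4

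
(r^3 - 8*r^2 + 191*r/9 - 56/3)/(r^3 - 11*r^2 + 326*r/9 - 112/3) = (r - 3)/(r - 6)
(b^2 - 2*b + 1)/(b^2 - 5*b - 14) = (-b^2 + 2*b - 1)/(-b^2 + 5*b + 14)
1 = 1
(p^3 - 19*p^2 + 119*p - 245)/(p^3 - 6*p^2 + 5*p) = (p^2 - 14*p + 49)/(p*(p - 1))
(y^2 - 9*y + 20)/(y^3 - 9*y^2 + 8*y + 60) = (y - 4)/(y^2 - 4*y - 12)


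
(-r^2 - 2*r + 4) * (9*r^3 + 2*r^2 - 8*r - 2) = -9*r^5 - 20*r^4 + 40*r^3 + 26*r^2 - 28*r - 8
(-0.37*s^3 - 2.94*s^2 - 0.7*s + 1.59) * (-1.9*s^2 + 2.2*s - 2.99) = 0.703*s^5 + 4.772*s^4 - 4.0317*s^3 + 4.2296*s^2 + 5.591*s - 4.7541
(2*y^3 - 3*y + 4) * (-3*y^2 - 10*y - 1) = -6*y^5 - 20*y^4 + 7*y^3 + 18*y^2 - 37*y - 4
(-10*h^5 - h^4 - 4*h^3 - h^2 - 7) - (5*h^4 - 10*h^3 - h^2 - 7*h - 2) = -10*h^5 - 6*h^4 + 6*h^3 + 7*h - 5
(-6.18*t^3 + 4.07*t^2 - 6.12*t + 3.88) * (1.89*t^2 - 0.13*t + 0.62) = -11.6802*t^5 + 8.4957*t^4 - 15.9275*t^3 + 10.6522*t^2 - 4.2988*t + 2.4056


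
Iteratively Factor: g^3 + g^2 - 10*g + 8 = (g + 4)*(g^2 - 3*g + 2) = (g - 2)*(g + 4)*(g - 1)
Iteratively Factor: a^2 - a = (a - 1)*(a)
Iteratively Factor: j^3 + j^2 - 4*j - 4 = (j - 2)*(j^2 + 3*j + 2) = (j - 2)*(j + 1)*(j + 2)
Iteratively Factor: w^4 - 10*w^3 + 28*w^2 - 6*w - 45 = (w - 3)*(w^3 - 7*w^2 + 7*w + 15) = (w - 5)*(w - 3)*(w^2 - 2*w - 3) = (w - 5)*(w - 3)^2*(w + 1)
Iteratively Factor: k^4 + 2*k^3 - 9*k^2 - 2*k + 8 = (k + 4)*(k^3 - 2*k^2 - k + 2) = (k - 2)*(k + 4)*(k^2 - 1) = (k - 2)*(k - 1)*(k + 4)*(k + 1)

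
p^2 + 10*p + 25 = (p + 5)^2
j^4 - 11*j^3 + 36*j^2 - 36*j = j*(j - 6)*(j - 3)*(j - 2)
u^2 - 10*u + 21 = (u - 7)*(u - 3)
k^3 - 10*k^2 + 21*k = k*(k - 7)*(k - 3)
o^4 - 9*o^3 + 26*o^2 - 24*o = o*(o - 4)*(o - 3)*(o - 2)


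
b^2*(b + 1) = b^3 + b^2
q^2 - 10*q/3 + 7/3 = (q - 7/3)*(q - 1)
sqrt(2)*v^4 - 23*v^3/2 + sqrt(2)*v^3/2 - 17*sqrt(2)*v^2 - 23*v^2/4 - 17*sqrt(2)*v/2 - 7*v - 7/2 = (v + 1/2)*(v - 7*sqrt(2))*(v + sqrt(2))*(sqrt(2)*v + 1/2)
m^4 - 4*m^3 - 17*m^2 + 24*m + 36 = (m - 6)*(m - 2)*(m + 1)*(m + 3)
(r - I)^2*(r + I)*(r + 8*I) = r^4 + 7*I*r^3 + 9*r^2 + 7*I*r + 8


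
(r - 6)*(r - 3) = r^2 - 9*r + 18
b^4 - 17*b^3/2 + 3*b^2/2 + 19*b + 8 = (b - 8)*(b - 2)*(sqrt(2)*b/2 + sqrt(2)/2)*(sqrt(2)*b + sqrt(2)/2)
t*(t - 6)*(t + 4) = t^3 - 2*t^2 - 24*t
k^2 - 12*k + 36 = (k - 6)^2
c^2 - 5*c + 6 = (c - 3)*(c - 2)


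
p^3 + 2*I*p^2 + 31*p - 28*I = (p - 4*I)*(p - I)*(p + 7*I)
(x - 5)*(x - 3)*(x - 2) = x^3 - 10*x^2 + 31*x - 30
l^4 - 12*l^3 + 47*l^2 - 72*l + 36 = (l - 6)*(l - 3)*(l - 2)*(l - 1)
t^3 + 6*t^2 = t^2*(t + 6)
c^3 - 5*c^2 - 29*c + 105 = (c - 7)*(c - 3)*(c + 5)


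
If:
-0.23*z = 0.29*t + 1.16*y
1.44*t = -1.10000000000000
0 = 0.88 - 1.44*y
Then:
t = -0.76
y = 0.61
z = -2.12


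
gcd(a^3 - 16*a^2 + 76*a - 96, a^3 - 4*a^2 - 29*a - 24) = a - 8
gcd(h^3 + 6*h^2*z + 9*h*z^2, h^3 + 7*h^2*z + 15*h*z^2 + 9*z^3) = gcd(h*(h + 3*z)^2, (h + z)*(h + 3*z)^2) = h^2 + 6*h*z + 9*z^2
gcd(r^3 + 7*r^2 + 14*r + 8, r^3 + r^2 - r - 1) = r + 1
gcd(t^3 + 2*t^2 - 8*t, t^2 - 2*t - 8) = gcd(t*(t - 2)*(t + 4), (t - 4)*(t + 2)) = 1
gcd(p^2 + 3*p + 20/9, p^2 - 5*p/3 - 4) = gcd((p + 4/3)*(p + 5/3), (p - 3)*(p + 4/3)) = p + 4/3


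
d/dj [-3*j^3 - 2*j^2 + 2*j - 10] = -9*j^2 - 4*j + 2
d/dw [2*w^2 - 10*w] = 4*w - 10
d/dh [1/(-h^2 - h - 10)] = (2*h + 1)/(h^2 + h + 10)^2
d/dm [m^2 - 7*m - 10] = 2*m - 7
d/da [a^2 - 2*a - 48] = 2*a - 2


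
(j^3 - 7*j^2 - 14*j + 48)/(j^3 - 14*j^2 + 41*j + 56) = (j^2 + j - 6)/(j^2 - 6*j - 7)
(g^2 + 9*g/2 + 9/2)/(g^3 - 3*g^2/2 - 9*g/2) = (g + 3)/(g*(g - 3))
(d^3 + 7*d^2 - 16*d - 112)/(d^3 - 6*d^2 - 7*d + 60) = (d^2 + 11*d + 28)/(d^2 - 2*d - 15)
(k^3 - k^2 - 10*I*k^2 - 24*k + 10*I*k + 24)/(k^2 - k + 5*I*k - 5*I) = (k^2 - 10*I*k - 24)/(k + 5*I)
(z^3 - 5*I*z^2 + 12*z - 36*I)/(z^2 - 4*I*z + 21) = (z^2 - 8*I*z - 12)/(z - 7*I)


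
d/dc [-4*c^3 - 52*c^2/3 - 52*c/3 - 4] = -12*c^2 - 104*c/3 - 52/3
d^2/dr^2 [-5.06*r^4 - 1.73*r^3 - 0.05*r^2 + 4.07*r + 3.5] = -60.72*r^2 - 10.38*r - 0.1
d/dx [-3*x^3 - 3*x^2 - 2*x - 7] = -9*x^2 - 6*x - 2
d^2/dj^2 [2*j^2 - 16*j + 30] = 4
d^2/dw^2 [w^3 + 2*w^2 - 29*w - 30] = 6*w + 4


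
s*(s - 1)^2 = s^3 - 2*s^2 + s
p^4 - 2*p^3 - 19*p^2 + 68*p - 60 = (p - 3)*(p - 2)^2*(p + 5)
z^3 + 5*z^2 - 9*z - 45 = (z - 3)*(z + 3)*(z + 5)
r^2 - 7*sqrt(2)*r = r*(r - 7*sqrt(2))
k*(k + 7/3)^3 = k^4 + 7*k^3 + 49*k^2/3 + 343*k/27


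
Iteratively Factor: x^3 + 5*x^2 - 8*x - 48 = (x + 4)*(x^2 + x - 12) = (x + 4)^2*(x - 3)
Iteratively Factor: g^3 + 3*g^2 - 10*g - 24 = (g + 4)*(g^2 - g - 6) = (g + 2)*(g + 4)*(g - 3)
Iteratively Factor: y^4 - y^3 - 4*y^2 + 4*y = (y - 2)*(y^3 + y^2 - 2*y) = y*(y - 2)*(y^2 + y - 2) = y*(y - 2)*(y + 2)*(y - 1)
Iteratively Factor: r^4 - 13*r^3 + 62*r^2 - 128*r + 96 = (r - 4)*(r^3 - 9*r^2 + 26*r - 24) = (r - 4)^2*(r^2 - 5*r + 6) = (r - 4)^2*(r - 2)*(r - 3)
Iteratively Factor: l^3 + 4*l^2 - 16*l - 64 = (l + 4)*(l^2 - 16) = (l + 4)^2*(l - 4)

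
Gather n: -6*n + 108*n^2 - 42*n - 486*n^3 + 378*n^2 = -486*n^3 + 486*n^2 - 48*n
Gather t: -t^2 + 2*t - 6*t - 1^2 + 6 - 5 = -t^2 - 4*t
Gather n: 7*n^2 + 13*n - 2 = 7*n^2 + 13*n - 2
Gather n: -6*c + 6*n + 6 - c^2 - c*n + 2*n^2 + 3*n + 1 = -c^2 - 6*c + 2*n^2 + n*(9 - c) + 7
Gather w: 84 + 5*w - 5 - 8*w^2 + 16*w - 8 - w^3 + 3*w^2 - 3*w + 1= -w^3 - 5*w^2 + 18*w + 72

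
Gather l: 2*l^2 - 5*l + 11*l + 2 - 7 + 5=2*l^2 + 6*l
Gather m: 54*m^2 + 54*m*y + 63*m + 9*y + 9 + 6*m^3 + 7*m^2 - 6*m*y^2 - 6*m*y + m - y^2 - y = 6*m^3 + 61*m^2 + m*(-6*y^2 + 48*y + 64) - y^2 + 8*y + 9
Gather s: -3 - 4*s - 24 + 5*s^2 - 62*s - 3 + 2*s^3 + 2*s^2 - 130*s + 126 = 2*s^3 + 7*s^2 - 196*s + 96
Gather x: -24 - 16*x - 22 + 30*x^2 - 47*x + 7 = 30*x^2 - 63*x - 39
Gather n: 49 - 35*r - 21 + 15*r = 28 - 20*r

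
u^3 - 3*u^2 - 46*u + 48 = (u - 8)*(u - 1)*(u + 6)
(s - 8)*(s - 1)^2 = s^3 - 10*s^2 + 17*s - 8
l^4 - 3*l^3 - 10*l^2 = l^2*(l - 5)*(l + 2)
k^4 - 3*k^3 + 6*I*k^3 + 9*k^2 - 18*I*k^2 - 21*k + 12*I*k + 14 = (k - 2)*(k - 1)*(k - I)*(k + 7*I)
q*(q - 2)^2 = q^3 - 4*q^2 + 4*q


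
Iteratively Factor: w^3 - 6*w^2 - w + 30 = (w - 3)*(w^2 - 3*w - 10) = (w - 5)*(w - 3)*(w + 2)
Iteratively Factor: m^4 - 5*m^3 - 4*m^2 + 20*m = (m)*(m^3 - 5*m^2 - 4*m + 20) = m*(m + 2)*(m^2 - 7*m + 10) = m*(m - 5)*(m + 2)*(m - 2)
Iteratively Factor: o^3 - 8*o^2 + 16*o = (o - 4)*(o^2 - 4*o) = o*(o - 4)*(o - 4)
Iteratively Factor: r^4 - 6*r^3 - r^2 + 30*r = (r - 5)*(r^3 - r^2 - 6*r) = (r - 5)*(r + 2)*(r^2 - 3*r) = (r - 5)*(r - 3)*(r + 2)*(r)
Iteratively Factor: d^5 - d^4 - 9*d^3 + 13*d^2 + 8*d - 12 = (d - 2)*(d^4 + d^3 - 7*d^2 - d + 6) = (d - 2)*(d + 1)*(d^3 - 7*d + 6) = (d - 2)*(d - 1)*(d + 1)*(d^2 + d - 6) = (d - 2)^2*(d - 1)*(d + 1)*(d + 3)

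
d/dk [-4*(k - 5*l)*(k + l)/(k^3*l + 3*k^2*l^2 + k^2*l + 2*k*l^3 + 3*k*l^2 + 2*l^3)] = 4*(k^2 - 10*k*l - 10*l^2 - 7*l)/(l*(k^4 + 4*k^3*l + 2*k^3 + 4*k^2*l^2 + 8*k^2*l + k^2 + 8*k*l^2 + 4*k*l + 4*l^2))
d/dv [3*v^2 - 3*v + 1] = 6*v - 3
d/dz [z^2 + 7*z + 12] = 2*z + 7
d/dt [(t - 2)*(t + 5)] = 2*t + 3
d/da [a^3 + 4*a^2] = a*(3*a + 8)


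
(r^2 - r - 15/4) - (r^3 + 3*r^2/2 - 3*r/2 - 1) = -r^3 - r^2/2 + r/2 - 11/4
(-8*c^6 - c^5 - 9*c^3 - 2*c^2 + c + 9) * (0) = 0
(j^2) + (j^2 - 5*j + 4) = 2*j^2 - 5*j + 4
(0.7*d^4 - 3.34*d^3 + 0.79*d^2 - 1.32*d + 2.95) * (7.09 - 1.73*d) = -1.211*d^5 + 10.7412*d^4 - 25.0473*d^3 + 7.8847*d^2 - 14.4623*d + 20.9155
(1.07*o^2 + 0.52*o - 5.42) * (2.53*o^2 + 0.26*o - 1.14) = 2.7071*o^4 + 1.5938*o^3 - 14.7972*o^2 - 2.002*o + 6.1788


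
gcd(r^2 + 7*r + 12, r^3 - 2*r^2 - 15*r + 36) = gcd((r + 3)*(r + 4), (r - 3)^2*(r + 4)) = r + 4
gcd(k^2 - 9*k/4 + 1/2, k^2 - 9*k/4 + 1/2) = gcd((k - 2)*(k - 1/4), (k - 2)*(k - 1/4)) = k^2 - 9*k/4 + 1/2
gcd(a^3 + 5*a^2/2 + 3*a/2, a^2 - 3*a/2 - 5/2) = a + 1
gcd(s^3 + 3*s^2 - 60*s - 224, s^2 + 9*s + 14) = s + 7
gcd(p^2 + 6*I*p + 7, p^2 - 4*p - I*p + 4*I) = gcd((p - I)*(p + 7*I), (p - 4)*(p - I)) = p - I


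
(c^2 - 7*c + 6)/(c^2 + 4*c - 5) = (c - 6)/(c + 5)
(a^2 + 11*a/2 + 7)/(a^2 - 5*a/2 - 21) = (a + 2)/(a - 6)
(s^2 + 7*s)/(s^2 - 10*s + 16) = s*(s + 7)/(s^2 - 10*s + 16)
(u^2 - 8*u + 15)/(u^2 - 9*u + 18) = (u - 5)/(u - 6)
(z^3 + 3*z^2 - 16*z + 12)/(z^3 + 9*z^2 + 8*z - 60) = (z - 1)/(z + 5)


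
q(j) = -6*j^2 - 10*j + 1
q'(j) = -12*j - 10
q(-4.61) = -80.41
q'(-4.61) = 45.32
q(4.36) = -156.66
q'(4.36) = -62.32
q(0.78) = -10.45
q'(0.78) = -19.36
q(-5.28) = -113.47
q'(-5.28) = 53.36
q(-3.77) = -46.58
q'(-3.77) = 35.24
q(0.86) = -12.04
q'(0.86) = -20.32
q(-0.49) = 4.46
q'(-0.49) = -4.12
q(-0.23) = 2.98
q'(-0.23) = -7.24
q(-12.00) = -743.00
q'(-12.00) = 134.00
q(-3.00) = -23.00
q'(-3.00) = 26.00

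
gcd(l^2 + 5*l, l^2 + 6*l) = l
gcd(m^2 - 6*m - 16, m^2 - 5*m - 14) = m + 2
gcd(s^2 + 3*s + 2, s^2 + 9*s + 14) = s + 2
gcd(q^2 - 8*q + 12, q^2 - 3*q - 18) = q - 6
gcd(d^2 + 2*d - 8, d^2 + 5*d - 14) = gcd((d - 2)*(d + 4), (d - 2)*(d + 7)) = d - 2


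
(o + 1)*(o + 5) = o^2 + 6*o + 5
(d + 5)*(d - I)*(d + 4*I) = d^3 + 5*d^2 + 3*I*d^2 + 4*d + 15*I*d + 20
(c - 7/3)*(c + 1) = c^2 - 4*c/3 - 7/3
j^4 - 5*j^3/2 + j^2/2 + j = j*(j - 2)*(j - 1)*(j + 1/2)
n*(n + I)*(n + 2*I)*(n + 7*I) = n^4 + 10*I*n^3 - 23*n^2 - 14*I*n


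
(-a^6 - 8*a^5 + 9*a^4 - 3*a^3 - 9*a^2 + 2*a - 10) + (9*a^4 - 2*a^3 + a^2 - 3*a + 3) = -a^6 - 8*a^5 + 18*a^4 - 5*a^3 - 8*a^2 - a - 7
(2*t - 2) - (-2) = 2*t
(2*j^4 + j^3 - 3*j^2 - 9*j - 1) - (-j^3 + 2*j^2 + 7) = 2*j^4 + 2*j^3 - 5*j^2 - 9*j - 8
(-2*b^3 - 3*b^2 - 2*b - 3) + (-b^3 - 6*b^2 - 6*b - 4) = -3*b^3 - 9*b^2 - 8*b - 7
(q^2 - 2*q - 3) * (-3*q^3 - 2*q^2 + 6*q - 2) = -3*q^5 + 4*q^4 + 19*q^3 - 8*q^2 - 14*q + 6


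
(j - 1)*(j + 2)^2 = j^3 + 3*j^2 - 4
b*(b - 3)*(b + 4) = b^3 + b^2 - 12*b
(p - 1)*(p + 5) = p^2 + 4*p - 5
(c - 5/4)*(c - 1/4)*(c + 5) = c^3 + 7*c^2/2 - 115*c/16 + 25/16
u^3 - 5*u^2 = u^2*(u - 5)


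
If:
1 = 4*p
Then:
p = 1/4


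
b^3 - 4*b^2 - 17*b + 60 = (b - 5)*(b - 3)*(b + 4)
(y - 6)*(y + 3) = y^2 - 3*y - 18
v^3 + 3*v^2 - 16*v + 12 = (v - 2)*(v - 1)*(v + 6)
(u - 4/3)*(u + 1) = u^2 - u/3 - 4/3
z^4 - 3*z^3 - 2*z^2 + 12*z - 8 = (z - 2)^2*(z - 1)*(z + 2)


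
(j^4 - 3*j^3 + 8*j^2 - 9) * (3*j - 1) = 3*j^5 - 10*j^4 + 27*j^3 - 8*j^2 - 27*j + 9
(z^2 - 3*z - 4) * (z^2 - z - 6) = z^4 - 4*z^3 - 7*z^2 + 22*z + 24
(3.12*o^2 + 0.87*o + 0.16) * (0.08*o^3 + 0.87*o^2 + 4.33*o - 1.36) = 0.2496*o^5 + 2.784*o^4 + 14.2793*o^3 - 0.336900000000001*o^2 - 0.4904*o - 0.2176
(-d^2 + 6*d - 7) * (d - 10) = -d^3 + 16*d^2 - 67*d + 70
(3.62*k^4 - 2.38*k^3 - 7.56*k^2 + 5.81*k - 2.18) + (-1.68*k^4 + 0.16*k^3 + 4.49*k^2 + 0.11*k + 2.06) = 1.94*k^4 - 2.22*k^3 - 3.07*k^2 + 5.92*k - 0.12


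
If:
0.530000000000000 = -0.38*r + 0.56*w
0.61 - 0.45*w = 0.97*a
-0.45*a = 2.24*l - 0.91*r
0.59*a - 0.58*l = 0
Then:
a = 0.10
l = 0.10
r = 0.29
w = 1.15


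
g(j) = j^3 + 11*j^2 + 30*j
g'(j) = 3*j^2 + 22*j + 30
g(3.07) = 224.71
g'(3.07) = 125.81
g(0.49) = 17.46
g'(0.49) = 41.50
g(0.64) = 23.97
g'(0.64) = 45.31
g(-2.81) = -19.63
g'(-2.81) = -8.13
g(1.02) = 43.11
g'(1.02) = 55.56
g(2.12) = 122.57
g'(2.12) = 90.12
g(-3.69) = -11.17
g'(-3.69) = -10.33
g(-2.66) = -20.79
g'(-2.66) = -7.29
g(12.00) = 3672.00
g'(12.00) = 726.00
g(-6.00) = 0.00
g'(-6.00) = 6.00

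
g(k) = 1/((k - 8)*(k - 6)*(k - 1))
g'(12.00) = 0.00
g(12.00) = 0.00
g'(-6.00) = 0.00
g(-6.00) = 0.00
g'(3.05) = 0.00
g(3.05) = 0.03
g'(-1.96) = -0.00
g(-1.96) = -0.00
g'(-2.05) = -0.00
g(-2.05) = -0.00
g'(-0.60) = -0.01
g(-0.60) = -0.01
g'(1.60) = -0.08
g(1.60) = 0.06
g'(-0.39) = -0.01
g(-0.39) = -0.01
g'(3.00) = 0.00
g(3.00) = 0.03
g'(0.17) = -0.04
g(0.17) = -0.03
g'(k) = -1/((k - 8)*(k - 6)*(k - 1)^2) - 1/((k - 8)*(k - 6)^2*(k - 1)) - 1/((k - 8)^2*(k - 6)*(k - 1))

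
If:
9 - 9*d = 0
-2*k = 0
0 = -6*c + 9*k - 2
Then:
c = -1/3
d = 1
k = 0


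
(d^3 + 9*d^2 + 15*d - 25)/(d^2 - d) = d + 10 + 25/d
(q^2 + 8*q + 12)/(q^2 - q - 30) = (q^2 + 8*q + 12)/(q^2 - q - 30)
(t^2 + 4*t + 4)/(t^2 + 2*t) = (t + 2)/t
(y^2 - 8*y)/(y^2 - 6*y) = (y - 8)/(y - 6)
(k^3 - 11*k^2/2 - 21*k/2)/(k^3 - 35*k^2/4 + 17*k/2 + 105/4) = 2*k*(2*k + 3)/(4*k^2 - 7*k - 15)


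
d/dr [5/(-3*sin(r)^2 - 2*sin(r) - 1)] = 10*(3*sin(r) + 1)*cos(r)/(3*sin(r)^2 + 2*sin(r) + 1)^2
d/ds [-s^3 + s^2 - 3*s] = -3*s^2 + 2*s - 3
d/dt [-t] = -1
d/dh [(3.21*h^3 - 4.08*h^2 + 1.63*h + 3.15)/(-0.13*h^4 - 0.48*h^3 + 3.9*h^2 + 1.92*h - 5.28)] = (0.4173*h^6 - 1.0608*h^5 + 11.1963*h^4 + 15.5292*h^3 - 60.501*h^2 + 18.5148*h - 14.6544)/(0.0169*h^8 + 0.1248*h^7 - 0.7836*h^6 - 4.2432*h^5 + 14.7396*h^4 + 20.0448*h^3 - 37.4976*h^2 - 20.2752*h + 27.8784)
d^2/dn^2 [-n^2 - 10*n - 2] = -2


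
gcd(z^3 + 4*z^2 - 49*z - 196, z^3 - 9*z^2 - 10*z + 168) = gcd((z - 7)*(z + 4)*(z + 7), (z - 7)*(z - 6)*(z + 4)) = z^2 - 3*z - 28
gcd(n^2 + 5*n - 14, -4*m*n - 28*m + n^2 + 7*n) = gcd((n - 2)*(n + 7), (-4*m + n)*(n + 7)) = n + 7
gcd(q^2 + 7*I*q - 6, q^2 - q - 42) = 1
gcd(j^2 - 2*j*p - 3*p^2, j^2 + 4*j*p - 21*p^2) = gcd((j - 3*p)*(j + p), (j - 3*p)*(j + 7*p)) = -j + 3*p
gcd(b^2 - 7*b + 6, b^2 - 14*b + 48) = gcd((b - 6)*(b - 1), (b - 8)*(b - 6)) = b - 6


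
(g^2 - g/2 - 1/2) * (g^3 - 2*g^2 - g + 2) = g^5 - 5*g^4/2 - g^3/2 + 7*g^2/2 - g/2 - 1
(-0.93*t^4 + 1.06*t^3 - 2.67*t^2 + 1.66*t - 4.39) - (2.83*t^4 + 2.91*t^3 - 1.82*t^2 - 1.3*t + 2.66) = -3.76*t^4 - 1.85*t^3 - 0.85*t^2 + 2.96*t - 7.05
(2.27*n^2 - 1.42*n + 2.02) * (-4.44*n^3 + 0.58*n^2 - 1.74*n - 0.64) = -10.0788*n^5 + 7.6214*n^4 - 13.7422*n^3 + 2.1896*n^2 - 2.606*n - 1.2928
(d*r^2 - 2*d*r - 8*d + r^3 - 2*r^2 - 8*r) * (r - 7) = d*r^3 - 9*d*r^2 + 6*d*r + 56*d + r^4 - 9*r^3 + 6*r^2 + 56*r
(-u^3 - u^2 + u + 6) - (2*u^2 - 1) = -u^3 - 3*u^2 + u + 7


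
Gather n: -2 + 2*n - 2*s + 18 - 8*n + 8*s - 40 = -6*n + 6*s - 24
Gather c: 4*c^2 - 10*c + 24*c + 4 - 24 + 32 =4*c^2 + 14*c + 12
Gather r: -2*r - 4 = -2*r - 4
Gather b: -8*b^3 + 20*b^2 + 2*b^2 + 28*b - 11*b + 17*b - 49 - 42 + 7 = -8*b^3 + 22*b^2 + 34*b - 84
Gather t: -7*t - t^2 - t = -t^2 - 8*t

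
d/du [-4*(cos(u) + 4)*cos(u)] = 8*(cos(u) + 2)*sin(u)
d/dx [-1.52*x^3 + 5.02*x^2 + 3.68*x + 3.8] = -4.56*x^2 + 10.04*x + 3.68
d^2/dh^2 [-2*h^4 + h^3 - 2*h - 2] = 6*h*(1 - 4*h)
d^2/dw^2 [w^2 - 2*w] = 2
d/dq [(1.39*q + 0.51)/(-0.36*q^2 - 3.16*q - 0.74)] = (0.5004*q^2 + 0.3672*q + 0.583)/(0.1296*q^4 + 2.2752*q^3 + 10.5184*q^2 + 4.6768*q + 0.5476)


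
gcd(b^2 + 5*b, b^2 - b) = b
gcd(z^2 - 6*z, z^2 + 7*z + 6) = 1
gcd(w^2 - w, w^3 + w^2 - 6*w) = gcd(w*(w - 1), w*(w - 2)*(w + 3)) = w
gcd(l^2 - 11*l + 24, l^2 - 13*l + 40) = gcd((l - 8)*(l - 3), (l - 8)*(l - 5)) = l - 8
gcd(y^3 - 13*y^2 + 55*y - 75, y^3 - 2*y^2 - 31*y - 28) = 1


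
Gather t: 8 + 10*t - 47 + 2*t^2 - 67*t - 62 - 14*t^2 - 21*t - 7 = -12*t^2 - 78*t - 108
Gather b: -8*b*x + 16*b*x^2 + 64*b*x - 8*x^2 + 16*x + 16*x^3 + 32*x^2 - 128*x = b*(16*x^2 + 56*x) + 16*x^3 + 24*x^2 - 112*x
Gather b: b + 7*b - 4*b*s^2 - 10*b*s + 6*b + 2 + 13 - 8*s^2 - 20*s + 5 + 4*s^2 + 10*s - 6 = b*(-4*s^2 - 10*s + 14) - 4*s^2 - 10*s + 14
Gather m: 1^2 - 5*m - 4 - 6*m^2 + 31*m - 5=-6*m^2 + 26*m - 8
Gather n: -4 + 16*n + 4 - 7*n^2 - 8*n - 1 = -7*n^2 + 8*n - 1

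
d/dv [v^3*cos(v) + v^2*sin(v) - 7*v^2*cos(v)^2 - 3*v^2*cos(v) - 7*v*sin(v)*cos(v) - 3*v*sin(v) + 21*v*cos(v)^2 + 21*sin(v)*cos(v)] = -v^3*sin(v) + 3*v^2*sin(v) + 7*v^2*sin(2*v) + 4*v^2*cos(v) + 2*v*sin(v) - 21*v*sin(2*v) - 9*v*cos(v) - 14*v*cos(2*v) - 7*v - 3*sin(v) - 7*sin(2*v)/2 + 63*cos(2*v)/2 + 21/2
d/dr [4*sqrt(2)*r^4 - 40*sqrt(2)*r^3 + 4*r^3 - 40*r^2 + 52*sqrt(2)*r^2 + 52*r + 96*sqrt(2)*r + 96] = 16*sqrt(2)*r^3 - 120*sqrt(2)*r^2 + 12*r^2 - 80*r + 104*sqrt(2)*r + 52 + 96*sqrt(2)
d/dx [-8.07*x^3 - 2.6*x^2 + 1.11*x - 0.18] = -24.21*x^2 - 5.2*x + 1.11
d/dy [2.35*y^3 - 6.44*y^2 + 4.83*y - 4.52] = 7.05*y^2 - 12.88*y + 4.83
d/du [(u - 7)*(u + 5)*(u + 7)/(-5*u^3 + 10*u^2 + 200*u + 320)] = (7*u^4 - 18*u^3 - 245*u^2 + 1620*u + 6664)/(5*(u^6 - 4*u^5 - 76*u^4 + 32*u^3 + 1856*u^2 + 5120*u + 4096))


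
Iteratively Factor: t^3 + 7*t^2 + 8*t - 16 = (t + 4)*(t^2 + 3*t - 4) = (t - 1)*(t + 4)*(t + 4)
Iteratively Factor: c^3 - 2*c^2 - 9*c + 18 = (c + 3)*(c^2 - 5*c + 6) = (c - 3)*(c + 3)*(c - 2)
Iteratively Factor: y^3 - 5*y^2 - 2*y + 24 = (y - 3)*(y^2 - 2*y - 8) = (y - 3)*(y + 2)*(y - 4)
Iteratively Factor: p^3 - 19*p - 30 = (p + 3)*(p^2 - 3*p - 10) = (p + 2)*(p + 3)*(p - 5)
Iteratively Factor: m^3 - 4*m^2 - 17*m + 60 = (m + 4)*(m^2 - 8*m + 15) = (m - 5)*(m + 4)*(m - 3)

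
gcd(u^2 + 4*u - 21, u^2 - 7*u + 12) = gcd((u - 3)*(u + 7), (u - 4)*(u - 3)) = u - 3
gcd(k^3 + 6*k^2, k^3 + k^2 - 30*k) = k^2 + 6*k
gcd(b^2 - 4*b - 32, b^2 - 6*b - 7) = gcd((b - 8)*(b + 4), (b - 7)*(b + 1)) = 1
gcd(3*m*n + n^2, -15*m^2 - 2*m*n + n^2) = 3*m + n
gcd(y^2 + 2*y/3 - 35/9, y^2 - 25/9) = y - 5/3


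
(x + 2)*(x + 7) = x^2 + 9*x + 14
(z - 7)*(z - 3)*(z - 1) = z^3 - 11*z^2 + 31*z - 21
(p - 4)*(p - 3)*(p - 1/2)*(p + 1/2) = p^4 - 7*p^3 + 47*p^2/4 + 7*p/4 - 3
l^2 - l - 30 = (l - 6)*(l + 5)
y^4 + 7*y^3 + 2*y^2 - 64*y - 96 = (y - 3)*(y + 2)*(y + 4)^2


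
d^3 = d^3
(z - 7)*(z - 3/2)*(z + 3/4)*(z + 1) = z^4 - 27*z^3/4 - 29*z^2/8 + 12*z + 63/8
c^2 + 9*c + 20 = (c + 4)*(c + 5)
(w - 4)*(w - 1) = w^2 - 5*w + 4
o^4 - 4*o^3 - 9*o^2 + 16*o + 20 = (o - 5)*(o - 2)*(o + 1)*(o + 2)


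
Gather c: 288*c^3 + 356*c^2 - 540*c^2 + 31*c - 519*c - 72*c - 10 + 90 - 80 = 288*c^3 - 184*c^2 - 560*c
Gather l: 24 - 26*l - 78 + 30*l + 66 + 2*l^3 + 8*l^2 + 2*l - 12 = 2*l^3 + 8*l^2 + 6*l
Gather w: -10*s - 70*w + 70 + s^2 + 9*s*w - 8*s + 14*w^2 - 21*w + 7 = s^2 - 18*s + 14*w^2 + w*(9*s - 91) + 77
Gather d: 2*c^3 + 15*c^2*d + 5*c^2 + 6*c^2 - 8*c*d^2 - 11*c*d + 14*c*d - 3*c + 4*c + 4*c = 2*c^3 + 11*c^2 - 8*c*d^2 + 5*c + d*(15*c^2 + 3*c)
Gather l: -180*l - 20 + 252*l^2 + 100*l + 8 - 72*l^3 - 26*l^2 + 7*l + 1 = -72*l^3 + 226*l^2 - 73*l - 11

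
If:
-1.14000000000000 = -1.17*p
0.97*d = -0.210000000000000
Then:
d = -0.22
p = 0.97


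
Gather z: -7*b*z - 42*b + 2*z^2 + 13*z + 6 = -42*b + 2*z^2 + z*(13 - 7*b) + 6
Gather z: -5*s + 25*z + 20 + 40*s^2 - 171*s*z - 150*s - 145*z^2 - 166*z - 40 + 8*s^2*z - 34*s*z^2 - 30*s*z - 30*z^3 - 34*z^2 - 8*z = 40*s^2 - 155*s - 30*z^3 + z^2*(-34*s - 179) + z*(8*s^2 - 201*s - 149) - 20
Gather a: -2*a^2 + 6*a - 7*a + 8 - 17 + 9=-2*a^2 - a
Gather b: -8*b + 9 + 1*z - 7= -8*b + z + 2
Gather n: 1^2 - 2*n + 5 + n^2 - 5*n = n^2 - 7*n + 6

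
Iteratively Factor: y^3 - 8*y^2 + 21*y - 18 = (y - 3)*(y^2 - 5*y + 6) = (y - 3)*(y - 2)*(y - 3)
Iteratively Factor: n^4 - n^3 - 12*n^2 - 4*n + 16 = (n - 4)*(n^3 + 3*n^2 - 4) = (n - 4)*(n + 2)*(n^2 + n - 2) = (n - 4)*(n + 2)^2*(n - 1)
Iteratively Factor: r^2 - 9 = (r - 3)*(r + 3)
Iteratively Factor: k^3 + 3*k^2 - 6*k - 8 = (k - 2)*(k^2 + 5*k + 4) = (k - 2)*(k + 4)*(k + 1)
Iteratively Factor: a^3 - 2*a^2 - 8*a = (a - 4)*(a^2 + 2*a) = a*(a - 4)*(a + 2)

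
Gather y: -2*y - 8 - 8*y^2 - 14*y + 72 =-8*y^2 - 16*y + 64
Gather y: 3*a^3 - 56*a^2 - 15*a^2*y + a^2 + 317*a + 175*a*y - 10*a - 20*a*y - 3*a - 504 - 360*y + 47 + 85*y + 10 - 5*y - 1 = 3*a^3 - 55*a^2 + 304*a + y*(-15*a^2 + 155*a - 280) - 448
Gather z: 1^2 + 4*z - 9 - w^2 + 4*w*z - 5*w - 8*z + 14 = -w^2 - 5*w + z*(4*w - 4) + 6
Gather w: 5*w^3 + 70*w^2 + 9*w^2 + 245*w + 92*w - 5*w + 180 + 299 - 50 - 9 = 5*w^3 + 79*w^2 + 332*w + 420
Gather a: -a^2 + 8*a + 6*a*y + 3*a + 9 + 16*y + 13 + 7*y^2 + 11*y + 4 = -a^2 + a*(6*y + 11) + 7*y^2 + 27*y + 26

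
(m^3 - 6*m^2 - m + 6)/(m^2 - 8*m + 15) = (m^3 - 6*m^2 - m + 6)/(m^2 - 8*m + 15)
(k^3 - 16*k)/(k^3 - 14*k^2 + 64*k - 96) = k*(k + 4)/(k^2 - 10*k + 24)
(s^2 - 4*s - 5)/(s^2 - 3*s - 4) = (s - 5)/(s - 4)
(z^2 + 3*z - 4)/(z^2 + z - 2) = (z + 4)/(z + 2)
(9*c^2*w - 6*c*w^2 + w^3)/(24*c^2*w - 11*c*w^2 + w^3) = (-3*c + w)/(-8*c + w)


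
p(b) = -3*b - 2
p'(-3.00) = -3.00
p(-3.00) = 7.00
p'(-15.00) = -3.00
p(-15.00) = 43.00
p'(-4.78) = -3.00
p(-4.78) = 12.34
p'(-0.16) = -3.00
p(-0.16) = -1.52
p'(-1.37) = -3.00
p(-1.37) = 2.11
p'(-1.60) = -3.00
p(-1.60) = 2.80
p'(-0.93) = -3.00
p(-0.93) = 0.79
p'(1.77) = -3.00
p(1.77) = -7.31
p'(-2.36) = -3.00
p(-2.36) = 5.08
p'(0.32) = -3.00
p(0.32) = -2.96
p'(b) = -3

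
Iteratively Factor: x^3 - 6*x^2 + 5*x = (x - 1)*(x^2 - 5*x) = (x - 5)*(x - 1)*(x)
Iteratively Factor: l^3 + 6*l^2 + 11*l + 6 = (l + 3)*(l^2 + 3*l + 2) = (l + 1)*(l + 3)*(l + 2)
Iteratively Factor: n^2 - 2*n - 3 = (n + 1)*(n - 3)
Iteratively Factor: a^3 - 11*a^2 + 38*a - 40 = (a - 2)*(a^2 - 9*a + 20) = (a - 5)*(a - 2)*(a - 4)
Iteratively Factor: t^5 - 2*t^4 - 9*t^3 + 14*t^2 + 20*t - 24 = (t - 2)*(t^4 - 9*t^2 - 4*t + 12) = (t - 3)*(t - 2)*(t^3 + 3*t^2 - 4) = (t - 3)*(t - 2)*(t + 2)*(t^2 + t - 2) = (t - 3)*(t - 2)*(t + 2)^2*(t - 1)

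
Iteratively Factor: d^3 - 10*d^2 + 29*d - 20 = (d - 5)*(d^2 - 5*d + 4) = (d - 5)*(d - 4)*(d - 1)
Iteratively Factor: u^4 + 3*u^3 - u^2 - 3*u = (u + 3)*(u^3 - u) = u*(u + 3)*(u^2 - 1) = u*(u + 1)*(u + 3)*(u - 1)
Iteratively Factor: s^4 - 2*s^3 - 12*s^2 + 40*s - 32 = (s + 4)*(s^3 - 6*s^2 + 12*s - 8) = (s - 2)*(s + 4)*(s^2 - 4*s + 4) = (s - 2)^2*(s + 4)*(s - 2)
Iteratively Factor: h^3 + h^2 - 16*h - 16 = (h + 4)*(h^2 - 3*h - 4) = (h - 4)*(h + 4)*(h + 1)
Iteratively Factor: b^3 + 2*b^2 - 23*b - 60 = (b + 3)*(b^2 - b - 20) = (b - 5)*(b + 3)*(b + 4)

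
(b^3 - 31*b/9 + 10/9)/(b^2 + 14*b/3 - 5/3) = (3*b^2 + b - 10)/(3*(b + 5))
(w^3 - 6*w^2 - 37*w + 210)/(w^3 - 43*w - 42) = (w - 5)/(w + 1)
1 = 1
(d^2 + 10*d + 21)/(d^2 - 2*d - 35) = (d^2 + 10*d + 21)/(d^2 - 2*d - 35)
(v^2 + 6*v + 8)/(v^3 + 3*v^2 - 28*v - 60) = (v + 4)/(v^2 + v - 30)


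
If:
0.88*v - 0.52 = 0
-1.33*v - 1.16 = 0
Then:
No Solution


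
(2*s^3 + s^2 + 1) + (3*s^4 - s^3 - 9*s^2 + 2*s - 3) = 3*s^4 + s^3 - 8*s^2 + 2*s - 2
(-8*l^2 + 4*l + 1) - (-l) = -8*l^2 + 5*l + 1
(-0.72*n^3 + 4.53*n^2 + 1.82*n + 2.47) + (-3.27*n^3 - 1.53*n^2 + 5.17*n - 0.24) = -3.99*n^3 + 3.0*n^2 + 6.99*n + 2.23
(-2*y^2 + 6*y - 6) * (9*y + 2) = -18*y^3 + 50*y^2 - 42*y - 12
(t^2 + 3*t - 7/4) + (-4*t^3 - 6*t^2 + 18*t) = -4*t^3 - 5*t^2 + 21*t - 7/4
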